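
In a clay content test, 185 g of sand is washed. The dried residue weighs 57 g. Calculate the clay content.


Formula: Clay% = (W_total - W_washed) / W_total * 100
Clay mass = 185 - 57 = 128 g
Clay% = 128 / 185 * 100 = 69.1892%


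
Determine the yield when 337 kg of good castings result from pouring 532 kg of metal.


Formula: Casting Yield = (W_good / W_total) * 100
Yield = (337 kg / 532 kg) * 100 = 63.3459%

63.3459%


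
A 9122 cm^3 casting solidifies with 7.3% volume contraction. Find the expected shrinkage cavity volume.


Formula: V_shrink = V_casting * shrinkage_pct / 100
V_shrink = 9122 cm^3 * 7.3 / 100 = 665.9060 cm^3

Answer: 665.9060 cm^3


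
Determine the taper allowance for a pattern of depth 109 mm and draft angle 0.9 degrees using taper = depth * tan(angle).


Formula: taper = depth * tan(draft_angle)
tan(0.9 deg) = 0.0157093
taper = 109 mm * 0.0157093 = 1.7123 mm


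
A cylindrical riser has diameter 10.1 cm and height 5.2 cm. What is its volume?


Formula: V = pi * (D/2)^2 * H  (cylinder volume)
Radius = D/2 = 10.1/2 = 5.05 cm
V = pi * 5.05^2 * 5.2 = 416.6160 cm^3


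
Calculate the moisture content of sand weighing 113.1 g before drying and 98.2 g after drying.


Formula: MC = (W_wet - W_dry) / W_wet * 100
Water mass = 113.1 - 98.2 = 14.9 g
MC = 14.9 / 113.1 * 100 = 13.1742%

13.1742%


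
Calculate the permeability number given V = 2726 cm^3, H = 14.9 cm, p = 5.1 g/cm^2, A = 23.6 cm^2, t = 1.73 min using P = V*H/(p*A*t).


Formula: Permeability Number P = (V * H) / (p * A * t)
Numerator: V * H = 2726 * 14.9 = 40617.4
Denominator: p * A * t = 5.1 * 23.6 * 1.73 = 208.2228
P = 40617.4 / 208.2228 = 195.0670


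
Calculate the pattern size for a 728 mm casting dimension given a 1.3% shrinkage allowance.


Formula: L_pattern = L_casting * (1 + shrinkage_rate/100)
Shrinkage factor = 1 + 1.3/100 = 1.013
L_pattern = 728 mm * 1.013 = 737.4640 mm

Final answer: 737.4640 mm


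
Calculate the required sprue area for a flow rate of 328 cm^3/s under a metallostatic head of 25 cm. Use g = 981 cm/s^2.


Formula: v = sqrt(2*g*h), A = Q/v
Velocity: v = sqrt(2 * 981 * 25) = sqrt(49050) = 221.4723 cm/s
Sprue area: A = Q / v = 328 / 221.4723 = 1.4810 cm^2


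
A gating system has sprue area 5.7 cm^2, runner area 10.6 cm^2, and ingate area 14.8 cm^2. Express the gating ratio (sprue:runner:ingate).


Sprue:Runner:Ingate = 1 : 10.6/5.7 : 14.8/5.7 = 1:1.86:2.60

Answer: 1:1.86:2.60


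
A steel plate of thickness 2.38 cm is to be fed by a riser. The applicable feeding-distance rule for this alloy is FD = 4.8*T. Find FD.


Formula: FD = 4.8 * T  (riser feeding-distance rule)
FD = 4.8 * 2.38 cm = 11.4240 cm

Answer: 11.4240 cm


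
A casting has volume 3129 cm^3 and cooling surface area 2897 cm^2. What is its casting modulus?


Formula: Casting Modulus M = V / A
M = 3129 cm^3 / 2897 cm^2 = 1.0801 cm

1.0801 cm


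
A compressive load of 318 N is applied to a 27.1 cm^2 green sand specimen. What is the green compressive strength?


Formula: Compressive Strength = Force / Area
Strength = 318 N / 27.1 cm^2 = 11.7343 N/cm^2

11.7343 N/cm^2


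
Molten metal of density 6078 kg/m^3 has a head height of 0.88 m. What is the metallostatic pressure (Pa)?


Formula: P = rho * g * h
rho * g = 6078 * 9.81 = 59625.18 N/m^3
P = 59625.18 * 0.88 = 52470.1584 Pa


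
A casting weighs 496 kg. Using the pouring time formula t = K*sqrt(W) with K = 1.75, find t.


Formula: t = K * sqrt(W)
sqrt(W) = sqrt(496) = 22.27106
t = 1.75 * 22.27106 = 38.9744 s

38.9744 s


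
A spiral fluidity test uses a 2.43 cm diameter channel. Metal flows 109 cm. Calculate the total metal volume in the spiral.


Formula: V = pi * (d/2)^2 * L  (cylinder volume)
Radius = 2.43/2 = 1.215 cm
V = pi * 1.215^2 * 109 = 505.5090 cm^3

Answer: 505.5090 cm^3


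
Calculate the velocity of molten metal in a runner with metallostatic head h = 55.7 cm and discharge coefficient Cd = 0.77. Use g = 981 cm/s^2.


Formula: v = Cd * sqrt(2 * g * h)  (Torricelli with discharge coefficient)
2*g*h = 2 * 981 * 55.7 = 109283.4 cm^2/s^2
sqrt(109283.4) = 330.58040 cm/s
v = 0.77 * 330.58040 = 254.5469 cm/s

254.5469 cm/s


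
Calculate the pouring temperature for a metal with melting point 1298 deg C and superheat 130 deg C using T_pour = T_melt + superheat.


Formula: T_pour = T_melt + Superheat
T_pour = 1298 + 130 = 1428 deg C

Final answer: 1428 deg C


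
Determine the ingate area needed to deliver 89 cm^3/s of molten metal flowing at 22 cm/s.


Formula: A_ingate = Q / v  (continuity equation)
A = 89 cm^3/s / 22 cm/s = 4.0455 cm^2


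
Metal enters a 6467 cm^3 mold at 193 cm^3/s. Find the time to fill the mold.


Formula: t_fill = V_mold / Q_flow
t = 6467 cm^3 / 193 cm^3/s = 33.5078 s

33.5078 s


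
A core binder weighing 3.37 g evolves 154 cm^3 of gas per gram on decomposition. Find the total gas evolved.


Formula: V_gas = W_binder * gas_evolution_rate
V = 3.37 g * 154 cm^3/g = 518.9800 cm^3

Final answer: 518.9800 cm^3


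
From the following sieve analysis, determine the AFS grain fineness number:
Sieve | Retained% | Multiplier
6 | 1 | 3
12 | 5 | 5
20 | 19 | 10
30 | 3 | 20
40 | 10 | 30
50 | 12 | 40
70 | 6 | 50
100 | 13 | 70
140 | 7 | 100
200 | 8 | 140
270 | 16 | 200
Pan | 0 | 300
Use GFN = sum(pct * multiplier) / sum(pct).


Formula: GFN = sum(pct * multiplier) / sum(pct)
sum(pct * multiplier) = 7288
sum(pct) = 100
GFN = 7288 / 100 = 72.88


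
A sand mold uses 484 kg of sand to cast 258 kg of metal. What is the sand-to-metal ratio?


Formula: Sand-to-Metal Ratio = W_sand / W_metal
Ratio = 484 kg / 258 kg = 1.8760


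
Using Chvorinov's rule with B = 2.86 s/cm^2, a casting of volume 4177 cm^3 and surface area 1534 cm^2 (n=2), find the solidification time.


Formula: t_s = B * (V/A)^n  (Chvorinov's rule, n=2)
Modulus M = V/A = 4177/1534 = 2.722947 cm
M^2 = 2.722947^2 = 7.414440 cm^2
t_s = 2.86 * 7.414440 = 21.2053 s

Answer: 21.2053 s


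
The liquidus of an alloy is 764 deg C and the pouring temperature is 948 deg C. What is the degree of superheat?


Formula: Superheat = T_pour - T_melt
Superheat = 948 - 764 = 184 deg C

Final answer: 184 deg C


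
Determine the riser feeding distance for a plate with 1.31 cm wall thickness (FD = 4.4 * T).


Formula: FD = 4.4 * T  (riser feeding-distance rule)
FD = 4.4 * 1.31 cm = 5.7640 cm

Final answer: 5.7640 cm


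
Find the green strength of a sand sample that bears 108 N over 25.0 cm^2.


Formula: Compressive Strength = Force / Area
Strength = 108 N / 25.0 cm^2 = 4.3200 N/cm^2

4.3200 N/cm^2


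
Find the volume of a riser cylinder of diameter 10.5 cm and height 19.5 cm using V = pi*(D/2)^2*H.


Formula: V = pi * (D/2)^2 * H  (cylinder volume)
Radius = D/2 = 10.5/2 = 5.25 cm
V = pi * 5.25^2 * 19.5 = 1688.5079 cm^3


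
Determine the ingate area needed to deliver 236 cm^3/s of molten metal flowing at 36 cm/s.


Formula: A_ingate = Q / v  (continuity equation)
A = 236 cm^3/s / 36 cm/s = 6.5556 cm^2

Answer: 6.5556 cm^2


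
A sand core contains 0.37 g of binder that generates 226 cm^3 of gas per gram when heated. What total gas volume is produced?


Formula: V_gas = W_binder * gas_evolution_rate
V = 0.37 g * 226 cm^3/g = 83.6200 cm^3


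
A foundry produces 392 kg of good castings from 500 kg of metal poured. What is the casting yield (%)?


Formula: Casting Yield = (W_good / W_total) * 100
Yield = (392 kg / 500 kg) * 100 = 78.4000%


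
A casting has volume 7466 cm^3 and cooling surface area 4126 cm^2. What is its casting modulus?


Formula: Casting Modulus M = V / A
M = 7466 cm^3 / 4126 cm^2 = 1.8095 cm


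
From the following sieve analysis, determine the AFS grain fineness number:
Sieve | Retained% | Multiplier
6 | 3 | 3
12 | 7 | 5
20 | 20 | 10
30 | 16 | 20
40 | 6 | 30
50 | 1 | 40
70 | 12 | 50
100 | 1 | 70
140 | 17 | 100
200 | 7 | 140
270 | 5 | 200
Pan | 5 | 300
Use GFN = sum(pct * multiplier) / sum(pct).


Formula: GFN = sum(pct * multiplier) / sum(pct)
sum(pct * multiplier) = 6634
sum(pct) = 100
GFN = 6634 / 100 = 66.34

66.34


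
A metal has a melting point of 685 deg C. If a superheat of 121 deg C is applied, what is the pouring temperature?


Formula: T_pour = T_melt + Superheat
T_pour = 685 + 121 = 806 deg C

Final answer: 806 deg C


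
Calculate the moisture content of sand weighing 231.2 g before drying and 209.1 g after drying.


Formula: MC = (W_wet - W_dry) / W_wet * 100
Water mass = 231.2 - 209.1 = 22.1 g
MC = 22.1 / 231.2 * 100 = 9.5588%

Answer: 9.5588%


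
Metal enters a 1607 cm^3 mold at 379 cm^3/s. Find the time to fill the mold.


Formula: t_fill = V_mold / Q_flow
t = 1607 cm^3 / 379 cm^3/s = 4.2401 s

Answer: 4.2401 s


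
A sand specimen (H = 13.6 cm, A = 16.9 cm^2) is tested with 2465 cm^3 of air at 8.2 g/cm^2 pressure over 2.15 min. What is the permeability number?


Formula: Permeability Number P = (V * H) / (p * A * t)
Numerator: V * H = 2465 * 13.6 = 33524.0
Denominator: p * A * t = 8.2 * 16.9 * 2.15 = 297.947
P = 33524.0 / 297.947 = 112.5167

112.5167


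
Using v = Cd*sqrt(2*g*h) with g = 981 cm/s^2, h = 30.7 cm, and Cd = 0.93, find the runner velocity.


Formula: v = Cd * sqrt(2 * g * h)  (Torricelli with discharge coefficient)
2*g*h = 2 * 981 * 30.7 = 60233.4 cm^2/s^2
sqrt(60233.4) = 245.42494 cm/s
v = 0.93 * 245.42494 = 228.2452 cm/s

228.2452 cm/s


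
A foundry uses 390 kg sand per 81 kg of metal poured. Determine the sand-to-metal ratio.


Formula: Sand-to-Metal Ratio = W_sand / W_metal
Ratio = 390 kg / 81 kg = 4.8148

Answer: 4.8148


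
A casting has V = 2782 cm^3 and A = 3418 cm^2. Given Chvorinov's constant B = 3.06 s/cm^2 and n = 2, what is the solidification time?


Formula: t_s = B * (V/A)^n  (Chvorinov's rule, n=2)
Modulus M = V/A = 2782/3418 = 0.813926 cm
M^2 = 0.813926^2 = 0.662476 cm^2
t_s = 3.06 * 0.662476 = 2.0272 s

2.0272 s


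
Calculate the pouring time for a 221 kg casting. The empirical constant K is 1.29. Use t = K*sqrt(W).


Formula: t = K * sqrt(W)
sqrt(W) = sqrt(221) = 14.86607
t = 1.29 * 14.86607 = 19.1772 s

19.1772 s


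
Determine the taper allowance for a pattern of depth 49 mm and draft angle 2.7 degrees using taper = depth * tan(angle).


Formula: taper = depth * tan(draft_angle)
tan(2.7 deg) = 0.0471588
taper = 49 mm * 0.0471588 = 2.3108 mm


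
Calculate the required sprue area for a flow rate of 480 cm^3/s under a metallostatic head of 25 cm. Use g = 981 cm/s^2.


Formula: v = sqrt(2*g*h), A = Q/v
Velocity: v = sqrt(2 * 981 * 25) = sqrt(49050) = 221.4723 cm/s
Sprue area: A = Q / v = 480 / 221.4723 = 2.1673 cm^2


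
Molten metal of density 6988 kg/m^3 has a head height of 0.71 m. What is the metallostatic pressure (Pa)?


Formula: P = rho * g * h
rho * g = 6988 * 9.81 = 68552.28 N/m^3
P = 68552.28 * 0.71 = 48672.1188 Pa


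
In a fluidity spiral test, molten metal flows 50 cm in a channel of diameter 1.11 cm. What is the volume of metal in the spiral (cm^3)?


Formula: V = pi * (d/2)^2 * L  (cylinder volume)
Radius = 1.11/2 = 0.555 cm
V = pi * 0.555^2 * 50 = 48.3845 cm^3

Answer: 48.3845 cm^3


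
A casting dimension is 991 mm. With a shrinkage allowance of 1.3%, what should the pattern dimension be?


Formula: L_pattern = L_casting * (1 + shrinkage_rate/100)
Shrinkage factor = 1 + 1.3/100 = 1.013
L_pattern = 991 mm * 1.013 = 1003.8830 mm


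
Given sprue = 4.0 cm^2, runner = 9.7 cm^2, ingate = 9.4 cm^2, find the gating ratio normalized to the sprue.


Sprue:Runner:Ingate = 1 : 9.7/4.0 : 9.4/4.0 = 1:2.43:2.35

Final answer: 1:2.43:2.35


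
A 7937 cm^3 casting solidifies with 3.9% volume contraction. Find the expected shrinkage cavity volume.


Formula: V_shrink = V_casting * shrinkage_pct / 100
V_shrink = 7937 cm^3 * 3.9 / 100 = 309.5430 cm^3

Final answer: 309.5430 cm^3


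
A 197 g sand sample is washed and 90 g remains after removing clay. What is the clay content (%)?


Formula: Clay% = (W_total - W_washed) / W_total * 100
Clay mass = 197 - 90 = 107 g
Clay% = 107 / 197 * 100 = 54.3147%


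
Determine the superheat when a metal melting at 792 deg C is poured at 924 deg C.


Formula: Superheat = T_pour - T_melt
Superheat = 924 - 792 = 132 deg C

Final answer: 132 deg C


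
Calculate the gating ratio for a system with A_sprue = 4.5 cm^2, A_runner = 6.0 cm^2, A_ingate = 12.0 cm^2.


Sprue:Runner:Ingate = 1 : 6.0/4.5 : 12.0/4.5 = 1:1.33:2.67


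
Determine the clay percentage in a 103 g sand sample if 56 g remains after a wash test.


Formula: Clay% = (W_total - W_washed) / W_total * 100
Clay mass = 103 - 56 = 47 g
Clay% = 47 / 103 * 100 = 45.6311%

Answer: 45.6311%


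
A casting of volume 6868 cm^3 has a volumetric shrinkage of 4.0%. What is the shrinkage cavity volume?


Formula: V_shrink = V_casting * shrinkage_pct / 100
V_shrink = 6868 cm^3 * 4.0 / 100 = 274.7200 cm^3

Answer: 274.7200 cm^3


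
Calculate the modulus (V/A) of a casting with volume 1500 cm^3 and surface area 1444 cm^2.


Formula: Casting Modulus M = V / A
M = 1500 cm^3 / 1444 cm^2 = 1.0388 cm

1.0388 cm


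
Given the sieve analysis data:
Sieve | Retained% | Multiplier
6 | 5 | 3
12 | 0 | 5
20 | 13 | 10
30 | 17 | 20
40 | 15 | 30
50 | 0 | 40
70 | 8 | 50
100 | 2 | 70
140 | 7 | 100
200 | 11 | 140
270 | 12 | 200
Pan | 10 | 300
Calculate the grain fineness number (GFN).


Formula: GFN = sum(pct * multiplier) / sum(pct)
sum(pct * multiplier) = 9115
sum(pct) = 100
GFN = 9115 / 100 = 91.15


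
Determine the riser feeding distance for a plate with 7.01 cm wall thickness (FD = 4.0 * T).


Formula: FD = 4.0 * T  (riser feeding-distance rule)
FD = 4.0 * 7.01 cm = 28.0400 cm


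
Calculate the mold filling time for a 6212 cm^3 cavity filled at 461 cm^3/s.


Formula: t_fill = V_mold / Q_flow
t = 6212 cm^3 / 461 cm^3/s = 13.4751 s

Answer: 13.4751 s


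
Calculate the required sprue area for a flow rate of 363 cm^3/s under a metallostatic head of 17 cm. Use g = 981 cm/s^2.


Formula: v = sqrt(2*g*h), A = Q/v
Velocity: v = sqrt(2 * 981 * 17) = sqrt(33354) = 182.6308 cm/s
Sprue area: A = Q / v = 363 / 182.6308 = 1.9876 cm^2

1.9876 cm^2


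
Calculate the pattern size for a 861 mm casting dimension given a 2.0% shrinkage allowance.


Formula: L_pattern = L_casting * (1 + shrinkage_rate/100)
Shrinkage factor = 1 + 2.0/100 = 1.02
L_pattern = 861 mm * 1.02 = 878.2200 mm


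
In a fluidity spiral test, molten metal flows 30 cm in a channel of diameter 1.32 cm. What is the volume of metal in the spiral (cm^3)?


Formula: V = pi * (d/2)^2 * L  (cylinder volume)
Radius = 1.32/2 = 0.66 cm
V = pi * 0.66^2 * 30 = 41.0543 cm^3

41.0543 cm^3


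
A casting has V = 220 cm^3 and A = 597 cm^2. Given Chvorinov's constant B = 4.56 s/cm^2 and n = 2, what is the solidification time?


Formula: t_s = B * (V/A)^n  (Chvorinov's rule, n=2)
Modulus M = V/A = 220/597 = 0.368509 cm
M^2 = 0.368509^2 = 0.135799 cm^2
t_s = 4.56 * 0.135799 = 0.6192 s

0.6192 s


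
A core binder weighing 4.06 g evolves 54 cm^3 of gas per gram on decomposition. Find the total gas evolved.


Formula: V_gas = W_binder * gas_evolution_rate
V = 4.06 g * 54 cm^3/g = 219.2400 cm^3

Answer: 219.2400 cm^3


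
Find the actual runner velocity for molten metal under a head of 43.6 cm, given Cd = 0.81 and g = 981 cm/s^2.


Formula: v = Cd * sqrt(2 * g * h)  (Torricelli with discharge coefficient)
2*g*h = 2 * 981 * 43.6 = 85543.2 cm^2/s^2
sqrt(85543.2) = 292.47769 cm/s
v = 0.81 * 292.47769 = 236.9069 cm/s

Final answer: 236.9069 cm/s


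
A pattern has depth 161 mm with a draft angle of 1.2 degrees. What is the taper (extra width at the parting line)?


Formula: taper = depth * tan(draft_angle)
tan(1.2 deg) = 0.0209470
taper = 161 mm * 0.0209470 = 3.3725 mm


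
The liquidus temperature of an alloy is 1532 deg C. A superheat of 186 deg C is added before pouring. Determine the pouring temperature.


Formula: T_pour = T_melt + Superheat
T_pour = 1532 + 186 = 1718 deg C

Answer: 1718 deg C


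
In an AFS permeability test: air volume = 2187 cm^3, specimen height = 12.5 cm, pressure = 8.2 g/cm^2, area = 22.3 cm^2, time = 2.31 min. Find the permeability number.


Formula: Permeability Number P = (V * H) / (p * A * t)
Numerator: V * H = 2187 * 12.5 = 27337.5
Denominator: p * A * t = 8.2 * 22.3 * 2.31 = 422.4066
P = 27337.5 / 422.4066 = 64.7184

64.7184


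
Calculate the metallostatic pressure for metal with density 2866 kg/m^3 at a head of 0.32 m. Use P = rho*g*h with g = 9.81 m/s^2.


Formula: P = rho * g * h
rho * g = 2866 * 9.81 = 28115.46 N/m^3
P = 28115.46 * 0.32 = 8996.9472 Pa

Answer: 8996.9472 Pa


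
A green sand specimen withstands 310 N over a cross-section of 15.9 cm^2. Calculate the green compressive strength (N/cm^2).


Formula: Compressive Strength = Force / Area
Strength = 310 N / 15.9 cm^2 = 19.4969 N/cm^2

19.4969 N/cm^2


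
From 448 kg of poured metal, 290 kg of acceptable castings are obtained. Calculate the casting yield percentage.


Formula: Casting Yield = (W_good / W_total) * 100
Yield = (290 kg / 448 kg) * 100 = 64.7321%

Final answer: 64.7321%


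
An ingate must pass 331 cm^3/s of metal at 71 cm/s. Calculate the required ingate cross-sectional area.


Formula: A_ingate = Q / v  (continuity equation)
A = 331 cm^3/s / 71 cm/s = 4.6620 cm^2

Final answer: 4.6620 cm^2


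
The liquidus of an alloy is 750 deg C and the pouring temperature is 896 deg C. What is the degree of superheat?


Formula: Superheat = T_pour - T_melt
Superheat = 896 - 750 = 146 deg C

146 deg C


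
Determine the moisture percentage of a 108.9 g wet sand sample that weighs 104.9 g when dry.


Formula: MC = (W_wet - W_dry) / W_wet * 100
Water mass = 108.9 - 104.9 = 4.0 g
MC = 4.0 / 108.9 * 100 = 3.6731%

3.6731%


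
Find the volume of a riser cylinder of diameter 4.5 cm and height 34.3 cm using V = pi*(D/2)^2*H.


Formula: V = pi * (D/2)^2 * H  (cylinder volume)
Radius = D/2 = 4.5/2 = 2.25 cm
V = pi * 2.25^2 * 34.3 = 545.5179 cm^3

545.5179 cm^3


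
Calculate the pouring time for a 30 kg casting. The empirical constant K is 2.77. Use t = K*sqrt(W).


Formula: t = K * sqrt(W)
sqrt(W) = sqrt(30) = 5.47723
t = 2.77 * 5.47723 = 15.1719 s

Final answer: 15.1719 s


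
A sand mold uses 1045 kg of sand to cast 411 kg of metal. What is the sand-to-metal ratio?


Formula: Sand-to-Metal Ratio = W_sand / W_metal
Ratio = 1045 kg / 411 kg = 2.5426

Answer: 2.5426


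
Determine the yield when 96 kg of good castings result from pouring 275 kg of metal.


Formula: Casting Yield = (W_good / W_total) * 100
Yield = (96 kg / 275 kg) * 100 = 34.9091%


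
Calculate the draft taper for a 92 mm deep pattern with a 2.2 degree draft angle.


Formula: taper = depth * tan(draft_angle)
tan(2.2 deg) = 0.0384161
taper = 92 mm * 0.0384161 = 3.5343 mm

3.5343 mm


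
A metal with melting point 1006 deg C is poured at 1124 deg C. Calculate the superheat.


Formula: Superheat = T_pour - T_melt
Superheat = 1124 - 1006 = 118 deg C

118 deg C


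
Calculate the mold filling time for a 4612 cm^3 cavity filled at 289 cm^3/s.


Formula: t_fill = V_mold / Q_flow
t = 4612 cm^3 / 289 cm^3/s = 15.9585 s

Final answer: 15.9585 s


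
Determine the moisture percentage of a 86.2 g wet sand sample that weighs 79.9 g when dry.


Formula: MC = (W_wet - W_dry) / W_wet * 100
Water mass = 86.2 - 79.9 = 6.3 g
MC = 6.3 / 86.2 * 100 = 7.3086%

7.3086%


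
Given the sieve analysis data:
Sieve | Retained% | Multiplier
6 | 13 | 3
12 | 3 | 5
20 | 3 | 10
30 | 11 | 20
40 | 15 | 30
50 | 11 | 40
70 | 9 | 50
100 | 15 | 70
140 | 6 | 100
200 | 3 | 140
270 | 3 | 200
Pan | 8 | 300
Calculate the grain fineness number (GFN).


Formula: GFN = sum(pct * multiplier) / sum(pct)
sum(pct * multiplier) = 6714
sum(pct) = 100
GFN = 6714 / 100 = 67.14

Answer: 67.14


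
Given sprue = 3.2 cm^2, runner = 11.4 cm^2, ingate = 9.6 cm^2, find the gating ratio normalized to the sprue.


Sprue:Runner:Ingate = 1 : 11.4/3.2 : 9.6/3.2 = 1:3.56:3.00

Answer: 1:3.56:3.00


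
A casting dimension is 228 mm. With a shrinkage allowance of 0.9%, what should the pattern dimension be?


Formula: L_pattern = L_casting * (1 + shrinkage_rate/100)
Shrinkage factor = 1 + 0.9/100 = 1.009
L_pattern = 228 mm * 1.009 = 230.0520 mm


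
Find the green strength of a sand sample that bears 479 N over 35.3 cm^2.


Formula: Compressive Strength = Force / Area
Strength = 479 N / 35.3 cm^2 = 13.5694 N/cm^2

Answer: 13.5694 N/cm^2


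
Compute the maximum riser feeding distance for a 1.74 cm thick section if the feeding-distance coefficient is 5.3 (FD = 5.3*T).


Formula: FD = 5.3 * T  (riser feeding-distance rule)
FD = 5.3 * 1.74 cm = 9.2220 cm

Answer: 9.2220 cm


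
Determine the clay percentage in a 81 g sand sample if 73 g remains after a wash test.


Formula: Clay% = (W_total - W_washed) / W_total * 100
Clay mass = 81 - 73 = 8 g
Clay% = 8 / 81 * 100 = 9.8765%

Final answer: 9.8765%


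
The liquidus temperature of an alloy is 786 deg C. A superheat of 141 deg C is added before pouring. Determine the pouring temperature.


Formula: T_pour = T_melt + Superheat
T_pour = 786 + 141 = 927 deg C

Answer: 927 deg C


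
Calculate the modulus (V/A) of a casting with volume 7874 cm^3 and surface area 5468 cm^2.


Formula: Casting Modulus M = V / A
M = 7874 cm^3 / 5468 cm^2 = 1.4400 cm

Final answer: 1.4400 cm


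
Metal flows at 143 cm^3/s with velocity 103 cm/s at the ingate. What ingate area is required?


Formula: A_ingate = Q / v  (continuity equation)
A = 143 cm^3/s / 103 cm/s = 1.3883 cm^2


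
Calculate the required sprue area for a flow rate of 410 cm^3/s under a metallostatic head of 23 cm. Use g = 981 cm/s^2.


Formula: v = sqrt(2*g*h), A = Q/v
Velocity: v = sqrt(2 * 981 * 23) = sqrt(45126) = 212.4288 cm/s
Sprue area: A = Q / v = 410 / 212.4288 = 1.9301 cm^2

Final answer: 1.9301 cm^2


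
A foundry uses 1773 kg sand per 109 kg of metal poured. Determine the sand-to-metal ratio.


Formula: Sand-to-Metal Ratio = W_sand / W_metal
Ratio = 1773 kg / 109 kg = 16.2661

16.2661


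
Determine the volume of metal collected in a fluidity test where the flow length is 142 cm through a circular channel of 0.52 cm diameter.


Formula: V = pi * (d/2)^2 * L  (cylinder volume)
Radius = 0.52/2 = 0.26 cm
V = pi * 0.26^2 * 142 = 30.1568 cm^3

Final answer: 30.1568 cm^3


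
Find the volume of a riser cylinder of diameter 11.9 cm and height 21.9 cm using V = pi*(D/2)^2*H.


Formula: V = pi * (D/2)^2 * H  (cylinder volume)
Radius = D/2 = 11.9/2 = 5.95 cm
V = pi * 5.95^2 * 21.9 = 2435.7231 cm^3

Answer: 2435.7231 cm^3


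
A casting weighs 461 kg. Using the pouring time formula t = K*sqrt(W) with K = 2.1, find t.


Formula: t = K * sqrt(W)
sqrt(W) = sqrt(461) = 21.47091
t = 2.1 * 21.47091 = 45.0889 s

Final answer: 45.0889 s


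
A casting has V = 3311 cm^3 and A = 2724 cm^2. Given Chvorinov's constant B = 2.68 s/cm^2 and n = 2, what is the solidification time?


Formula: t_s = B * (V/A)^n  (Chvorinov's rule, n=2)
Modulus M = V/A = 3311/2724 = 1.215492 cm
M^2 = 1.215492^2 = 1.477421 cm^2
t_s = 2.68 * 1.477421 = 3.9595 s

Answer: 3.9595 s


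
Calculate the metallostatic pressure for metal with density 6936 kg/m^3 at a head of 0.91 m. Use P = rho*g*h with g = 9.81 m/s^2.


Formula: P = rho * g * h
rho * g = 6936 * 9.81 = 68042.16 N/m^3
P = 68042.16 * 0.91 = 61918.3656 Pa

Answer: 61918.3656 Pa


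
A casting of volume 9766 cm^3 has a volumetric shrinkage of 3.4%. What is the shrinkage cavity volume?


Formula: V_shrink = V_casting * shrinkage_pct / 100
V_shrink = 9766 cm^3 * 3.4 / 100 = 332.0440 cm^3

Answer: 332.0440 cm^3


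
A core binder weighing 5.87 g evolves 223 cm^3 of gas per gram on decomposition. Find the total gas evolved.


Formula: V_gas = W_binder * gas_evolution_rate
V = 5.87 g * 223 cm^3/g = 1309.0100 cm^3

Final answer: 1309.0100 cm^3


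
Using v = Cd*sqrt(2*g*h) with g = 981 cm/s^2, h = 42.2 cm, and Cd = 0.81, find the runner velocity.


Formula: v = Cd * sqrt(2 * g * h)  (Torricelli with discharge coefficient)
2*g*h = 2 * 981 * 42.2 = 82796.4 cm^2/s^2
sqrt(82796.4) = 287.74364 cm/s
v = 0.81 * 287.74364 = 233.0723 cm/s

Final answer: 233.0723 cm/s


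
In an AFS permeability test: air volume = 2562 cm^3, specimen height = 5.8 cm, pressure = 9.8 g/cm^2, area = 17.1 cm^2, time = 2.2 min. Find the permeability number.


Formula: Permeability Number P = (V * H) / (p * A * t)
Numerator: V * H = 2562 * 5.8 = 14859.6
Denominator: p * A * t = 9.8 * 17.1 * 2.2 = 368.676
P = 14859.6 / 368.676 = 40.3053

Final answer: 40.3053


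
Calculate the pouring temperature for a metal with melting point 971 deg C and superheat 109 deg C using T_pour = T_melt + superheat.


Formula: T_pour = T_melt + Superheat
T_pour = 971 + 109 = 1080 deg C

Answer: 1080 deg C


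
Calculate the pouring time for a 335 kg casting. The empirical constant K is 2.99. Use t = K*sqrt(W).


Formula: t = K * sqrt(W)
sqrt(W) = sqrt(335) = 18.30301
t = 2.99 * 18.30301 = 54.7260 s

54.7260 s


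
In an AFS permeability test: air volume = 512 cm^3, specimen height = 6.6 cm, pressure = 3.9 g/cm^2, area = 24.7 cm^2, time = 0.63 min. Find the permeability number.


Formula: Permeability Number P = (V * H) / (p * A * t)
Numerator: V * H = 512 * 6.6 = 3379.2
Denominator: p * A * t = 3.9 * 24.7 * 0.63 = 60.6879
P = 3379.2 / 60.6879 = 55.6816


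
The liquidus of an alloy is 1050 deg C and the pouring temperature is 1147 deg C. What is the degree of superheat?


Formula: Superheat = T_pour - T_melt
Superheat = 1147 - 1050 = 97 deg C

Final answer: 97 deg C


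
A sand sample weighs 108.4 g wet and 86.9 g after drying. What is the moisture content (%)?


Formula: MC = (W_wet - W_dry) / W_wet * 100
Water mass = 108.4 - 86.9 = 21.5 g
MC = 21.5 / 108.4 * 100 = 19.8339%


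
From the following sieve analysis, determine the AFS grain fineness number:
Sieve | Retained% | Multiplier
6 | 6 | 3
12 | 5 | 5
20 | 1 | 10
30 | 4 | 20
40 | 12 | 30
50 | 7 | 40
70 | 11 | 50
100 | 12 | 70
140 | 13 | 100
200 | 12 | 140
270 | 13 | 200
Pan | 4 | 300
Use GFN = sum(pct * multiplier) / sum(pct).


Formula: GFN = sum(pct * multiplier) / sum(pct)
sum(pct * multiplier) = 8943
sum(pct) = 100
GFN = 8943 / 100 = 89.43

Answer: 89.43


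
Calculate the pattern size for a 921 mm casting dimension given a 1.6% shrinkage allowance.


Formula: L_pattern = L_casting * (1 + shrinkage_rate/100)
Shrinkage factor = 1 + 1.6/100 = 1.016
L_pattern = 921 mm * 1.016 = 935.7360 mm

935.7360 mm


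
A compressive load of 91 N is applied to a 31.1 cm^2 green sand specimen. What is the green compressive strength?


Formula: Compressive Strength = Force / Area
Strength = 91 N / 31.1 cm^2 = 2.9260 N/cm^2


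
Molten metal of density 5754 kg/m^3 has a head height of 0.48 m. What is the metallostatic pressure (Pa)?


Formula: P = rho * g * h
rho * g = 5754 * 9.81 = 56446.74 N/m^3
P = 56446.74 * 0.48 = 27094.4352 Pa

27094.4352 Pa


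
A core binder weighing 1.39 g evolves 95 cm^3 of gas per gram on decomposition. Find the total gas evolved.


Formula: V_gas = W_binder * gas_evolution_rate
V = 1.39 g * 95 cm^3/g = 132.0500 cm^3

132.0500 cm^3


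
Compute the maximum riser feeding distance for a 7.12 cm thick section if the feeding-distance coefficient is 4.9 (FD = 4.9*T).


Formula: FD = 4.9 * T  (riser feeding-distance rule)
FD = 4.9 * 7.12 cm = 34.8880 cm

Final answer: 34.8880 cm


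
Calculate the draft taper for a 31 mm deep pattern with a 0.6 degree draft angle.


Formula: taper = depth * tan(draft_angle)
tan(0.6 deg) = 0.0104724
taper = 31 mm * 0.0104724 = 0.3246 mm

0.3246 mm


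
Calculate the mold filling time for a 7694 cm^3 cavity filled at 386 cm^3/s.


Formula: t_fill = V_mold / Q_flow
t = 7694 cm^3 / 386 cm^3/s = 19.9326 s

Answer: 19.9326 s


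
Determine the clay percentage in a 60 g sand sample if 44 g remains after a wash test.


Formula: Clay% = (W_total - W_washed) / W_total * 100
Clay mass = 60 - 44 = 16 g
Clay% = 16 / 60 * 100 = 26.6667%

Answer: 26.6667%


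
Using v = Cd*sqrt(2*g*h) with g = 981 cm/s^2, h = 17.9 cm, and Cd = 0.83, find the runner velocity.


Formula: v = Cd * sqrt(2 * g * h)  (Torricelli with discharge coefficient)
2*g*h = 2 * 981 * 17.9 = 35119.8 cm^2/s^2
sqrt(35119.8) = 187.40277 cm/s
v = 0.83 * 187.40277 = 155.5443 cm/s

155.5443 cm/s


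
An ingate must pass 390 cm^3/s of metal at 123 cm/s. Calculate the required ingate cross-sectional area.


Formula: A_ingate = Q / v  (continuity equation)
A = 390 cm^3/s / 123 cm/s = 3.1707 cm^2


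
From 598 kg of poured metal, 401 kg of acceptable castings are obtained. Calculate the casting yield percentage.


Formula: Casting Yield = (W_good / W_total) * 100
Yield = (401 kg / 598 kg) * 100 = 67.0569%

Final answer: 67.0569%


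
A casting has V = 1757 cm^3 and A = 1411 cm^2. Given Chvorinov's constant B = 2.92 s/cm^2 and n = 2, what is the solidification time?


Formula: t_s = B * (V/A)^n  (Chvorinov's rule, n=2)
Modulus M = V/A = 1757/1411 = 1.245216 cm
M^2 = 1.245216^2 = 1.550563 cm^2
t_s = 2.92 * 1.550563 = 4.5276 s

Answer: 4.5276 s


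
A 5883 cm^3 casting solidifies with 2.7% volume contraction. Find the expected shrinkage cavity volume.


Formula: V_shrink = V_casting * shrinkage_pct / 100
V_shrink = 5883 cm^3 * 2.7 / 100 = 158.8410 cm^3


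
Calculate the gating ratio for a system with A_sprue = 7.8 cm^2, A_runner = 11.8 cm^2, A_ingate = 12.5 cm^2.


Sprue:Runner:Ingate = 1 : 11.8/7.8 : 12.5/7.8 = 1:1.51:1.60

Final answer: 1:1.51:1.60


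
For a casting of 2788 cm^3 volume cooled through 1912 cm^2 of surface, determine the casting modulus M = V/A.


Formula: Casting Modulus M = V / A
M = 2788 cm^3 / 1912 cm^2 = 1.4582 cm

Answer: 1.4582 cm


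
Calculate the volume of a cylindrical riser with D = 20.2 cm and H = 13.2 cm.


Formula: V = pi * (D/2)^2 * H  (cylinder volume)
Radius = D/2 = 20.2/2 = 10.1 cm
V = pi * 10.1^2 * 13.2 = 4230.2550 cm^3

Final answer: 4230.2550 cm^3


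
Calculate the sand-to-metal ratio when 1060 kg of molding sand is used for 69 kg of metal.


Formula: Sand-to-Metal Ratio = W_sand / W_metal
Ratio = 1060 kg / 69 kg = 15.3623


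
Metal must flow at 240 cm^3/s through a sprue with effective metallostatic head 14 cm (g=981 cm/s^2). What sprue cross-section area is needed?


Formula: v = sqrt(2*g*h), A = Q/v
Velocity: v = sqrt(2 * 981 * 14) = sqrt(27468) = 165.7347 cm/s
Sprue area: A = Q / v = 240 / 165.7347 = 1.4481 cm^2

Final answer: 1.4481 cm^2


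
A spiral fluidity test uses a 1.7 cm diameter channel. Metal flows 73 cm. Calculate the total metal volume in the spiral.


Formula: V = pi * (d/2)^2 * L  (cylinder volume)
Radius = 1.7/2 = 0.85 cm
V = pi * 0.85^2 * 73 = 165.6955 cm^3


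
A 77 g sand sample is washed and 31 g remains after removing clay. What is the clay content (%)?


Formula: Clay% = (W_total - W_washed) / W_total * 100
Clay mass = 77 - 31 = 46 g
Clay% = 46 / 77 * 100 = 59.7403%

Final answer: 59.7403%


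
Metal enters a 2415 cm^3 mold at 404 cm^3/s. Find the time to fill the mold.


Formula: t_fill = V_mold / Q_flow
t = 2415 cm^3 / 404 cm^3/s = 5.9777 s


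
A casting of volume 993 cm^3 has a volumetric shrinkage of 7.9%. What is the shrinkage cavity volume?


Formula: V_shrink = V_casting * shrinkage_pct / 100
V_shrink = 993 cm^3 * 7.9 / 100 = 78.4470 cm^3

78.4470 cm^3


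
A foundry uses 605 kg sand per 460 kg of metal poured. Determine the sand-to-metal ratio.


Formula: Sand-to-Metal Ratio = W_sand / W_metal
Ratio = 605 kg / 460 kg = 1.3152

Final answer: 1.3152


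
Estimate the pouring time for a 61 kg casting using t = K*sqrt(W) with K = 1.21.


Formula: t = K * sqrt(W)
sqrt(W) = sqrt(61) = 7.81025
t = 1.21 * 7.81025 = 9.4504 s

Final answer: 9.4504 s


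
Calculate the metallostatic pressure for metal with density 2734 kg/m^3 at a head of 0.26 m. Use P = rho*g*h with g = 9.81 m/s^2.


Formula: P = rho * g * h
rho * g = 2734 * 9.81 = 26820.54 N/m^3
P = 26820.54 * 0.26 = 6973.3404 Pa

Final answer: 6973.3404 Pa


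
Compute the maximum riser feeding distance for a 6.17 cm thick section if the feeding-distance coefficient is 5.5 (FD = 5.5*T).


Formula: FD = 5.5 * T  (riser feeding-distance rule)
FD = 5.5 * 6.17 cm = 33.9350 cm

Final answer: 33.9350 cm


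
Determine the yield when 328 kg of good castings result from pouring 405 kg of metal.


Formula: Casting Yield = (W_good / W_total) * 100
Yield = (328 kg / 405 kg) * 100 = 80.9877%

Final answer: 80.9877%


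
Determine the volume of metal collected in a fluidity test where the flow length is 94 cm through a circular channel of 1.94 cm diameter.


Formula: V = pi * (d/2)^2 * L  (cylinder volume)
Radius = 1.94/2 = 0.97 cm
V = pi * 0.97^2 * 94 = 277.8569 cm^3


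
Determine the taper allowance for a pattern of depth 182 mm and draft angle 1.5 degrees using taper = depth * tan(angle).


Formula: taper = depth * tan(draft_angle)
tan(1.5 deg) = 0.0261859
taper = 182 mm * 0.0261859 = 4.7658 mm


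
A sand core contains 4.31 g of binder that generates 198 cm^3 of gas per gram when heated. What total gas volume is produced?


Formula: V_gas = W_binder * gas_evolution_rate
V = 4.31 g * 198 cm^3/g = 853.3800 cm^3

Answer: 853.3800 cm^3


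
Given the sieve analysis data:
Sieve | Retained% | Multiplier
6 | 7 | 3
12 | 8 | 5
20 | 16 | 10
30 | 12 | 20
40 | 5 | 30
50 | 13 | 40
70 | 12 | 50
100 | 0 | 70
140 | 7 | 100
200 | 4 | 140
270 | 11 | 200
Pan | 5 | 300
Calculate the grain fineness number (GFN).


Formula: GFN = sum(pct * multiplier) / sum(pct)
sum(pct * multiplier) = 6691
sum(pct) = 100
GFN = 6691 / 100 = 66.91

Answer: 66.91


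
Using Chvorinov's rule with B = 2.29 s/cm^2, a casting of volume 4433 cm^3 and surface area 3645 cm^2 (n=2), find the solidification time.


Formula: t_s = B * (V/A)^n  (Chvorinov's rule, n=2)
Modulus M = V/A = 4433/3645 = 1.216187 cm
M^2 = 1.216187^2 = 1.479111 cm^2
t_s = 2.29 * 1.479111 = 3.3872 s


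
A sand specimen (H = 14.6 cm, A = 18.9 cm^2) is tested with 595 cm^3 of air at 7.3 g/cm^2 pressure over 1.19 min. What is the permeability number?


Formula: Permeability Number P = (V * H) / (p * A * t)
Numerator: V * H = 595 * 14.6 = 8687.0
Denominator: p * A * t = 7.3 * 18.9 * 1.19 = 164.1843
P = 8687.0 / 164.1843 = 52.9101

52.9101


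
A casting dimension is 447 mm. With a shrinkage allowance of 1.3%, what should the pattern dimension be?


Formula: L_pattern = L_casting * (1 + shrinkage_rate/100)
Shrinkage factor = 1 + 1.3/100 = 1.013
L_pattern = 447 mm * 1.013 = 452.8110 mm

Answer: 452.8110 mm


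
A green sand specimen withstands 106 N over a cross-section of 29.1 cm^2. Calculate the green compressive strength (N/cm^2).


Formula: Compressive Strength = Force / Area
Strength = 106 N / 29.1 cm^2 = 3.6426 N/cm^2

3.6426 N/cm^2


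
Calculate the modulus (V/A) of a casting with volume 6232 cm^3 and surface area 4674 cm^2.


Formula: Casting Modulus M = V / A
M = 6232 cm^3 / 4674 cm^2 = 1.3333 cm

Answer: 1.3333 cm


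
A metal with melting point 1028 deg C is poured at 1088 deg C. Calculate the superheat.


Formula: Superheat = T_pour - T_melt
Superheat = 1088 - 1028 = 60 deg C

Answer: 60 deg C


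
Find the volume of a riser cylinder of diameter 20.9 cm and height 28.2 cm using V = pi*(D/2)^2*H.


Formula: V = pi * (D/2)^2 * H  (cylinder volume)
Radius = D/2 = 20.9/2 = 10.45 cm
V = pi * 10.45^2 * 28.2 = 9674.5676 cm^3


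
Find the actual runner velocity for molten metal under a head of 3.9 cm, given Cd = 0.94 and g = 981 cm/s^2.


Formula: v = Cd * sqrt(2 * g * h)  (Torricelli with discharge coefficient)
2*g*h = 2 * 981 * 3.9 = 7651.8 cm^2/s^2
sqrt(7651.8) = 87.47457 cm/s
v = 0.94 * 87.47457 = 82.2261 cm/s

Answer: 82.2261 cm/s


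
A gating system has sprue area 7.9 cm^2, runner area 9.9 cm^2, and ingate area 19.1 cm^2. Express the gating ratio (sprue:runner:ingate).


Sprue:Runner:Ingate = 1 : 9.9/7.9 : 19.1/7.9 = 1:1.25:2.42

Final answer: 1:1.25:2.42


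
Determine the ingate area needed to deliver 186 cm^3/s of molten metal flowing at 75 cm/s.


Formula: A_ingate = Q / v  (continuity equation)
A = 186 cm^3/s / 75 cm/s = 2.4800 cm^2


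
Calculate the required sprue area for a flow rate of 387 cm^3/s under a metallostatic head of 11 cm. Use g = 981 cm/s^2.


Formula: v = sqrt(2*g*h), A = Q/v
Velocity: v = sqrt(2 * 981 * 11) = sqrt(21582) = 146.9081 cm/s
Sprue area: A = Q / v = 387 / 146.9081 = 2.6343 cm^2

Final answer: 2.6343 cm^2


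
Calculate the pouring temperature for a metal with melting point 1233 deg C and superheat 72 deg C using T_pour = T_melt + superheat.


Formula: T_pour = T_melt + Superheat
T_pour = 1233 + 72 = 1305 deg C

Final answer: 1305 deg C


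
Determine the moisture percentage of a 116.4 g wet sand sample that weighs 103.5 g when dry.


Formula: MC = (W_wet - W_dry) / W_wet * 100
Water mass = 116.4 - 103.5 = 12.9 g
MC = 12.9 / 116.4 * 100 = 11.0825%


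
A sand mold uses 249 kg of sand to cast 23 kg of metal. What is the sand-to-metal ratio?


Formula: Sand-to-Metal Ratio = W_sand / W_metal
Ratio = 249 kg / 23 kg = 10.8261

Answer: 10.8261


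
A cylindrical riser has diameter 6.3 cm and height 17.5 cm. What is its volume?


Formula: V = pi * (D/2)^2 * H  (cylinder volume)
Radius = D/2 = 6.3/2 = 3.15 cm
V = pi * 3.15^2 * 17.5 = 545.5179 cm^3


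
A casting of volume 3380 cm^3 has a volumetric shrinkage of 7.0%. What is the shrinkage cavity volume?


Formula: V_shrink = V_casting * shrinkage_pct / 100
V_shrink = 3380 cm^3 * 7.0 / 100 = 236.6000 cm^3


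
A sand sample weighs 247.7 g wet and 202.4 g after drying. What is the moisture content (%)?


Formula: MC = (W_wet - W_dry) / W_wet * 100
Water mass = 247.7 - 202.4 = 45.3 g
MC = 45.3 / 247.7 * 100 = 18.2883%

Answer: 18.2883%


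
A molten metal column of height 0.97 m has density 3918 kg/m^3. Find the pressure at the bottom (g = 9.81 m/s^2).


Formula: P = rho * g * h
rho * g = 3918 * 9.81 = 38435.58 N/m^3
P = 38435.58 * 0.97 = 37282.5126 Pa

37282.5126 Pa


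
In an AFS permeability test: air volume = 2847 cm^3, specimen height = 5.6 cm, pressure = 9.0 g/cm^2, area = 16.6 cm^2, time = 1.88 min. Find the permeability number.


Formula: Permeability Number P = (V * H) / (p * A * t)
Numerator: V * H = 2847 * 5.6 = 15943.2
Denominator: p * A * t = 9.0 * 16.6 * 1.88 = 280.872
P = 15943.2 / 280.872 = 56.7632

Final answer: 56.7632


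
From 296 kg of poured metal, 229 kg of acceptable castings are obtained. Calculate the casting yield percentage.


Formula: Casting Yield = (W_good / W_total) * 100
Yield = (229 kg / 296 kg) * 100 = 77.3649%

Answer: 77.3649%


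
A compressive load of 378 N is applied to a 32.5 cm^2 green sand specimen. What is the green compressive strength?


Formula: Compressive Strength = Force / Area
Strength = 378 N / 32.5 cm^2 = 11.6308 N/cm^2

Answer: 11.6308 N/cm^2


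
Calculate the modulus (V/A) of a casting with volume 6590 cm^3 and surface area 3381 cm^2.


Formula: Casting Modulus M = V / A
M = 6590 cm^3 / 3381 cm^2 = 1.9491 cm


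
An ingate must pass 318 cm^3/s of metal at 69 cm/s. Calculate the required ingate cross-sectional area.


Formula: A_ingate = Q / v  (continuity equation)
A = 318 cm^3/s / 69 cm/s = 4.6087 cm^2

4.6087 cm^2


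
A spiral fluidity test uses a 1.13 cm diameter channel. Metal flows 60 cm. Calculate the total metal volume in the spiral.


Formula: V = pi * (d/2)^2 * L  (cylinder volume)
Radius = 1.13/2 = 0.565 cm
V = pi * 0.565^2 * 60 = 60.1725 cm^3

Final answer: 60.1725 cm^3
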